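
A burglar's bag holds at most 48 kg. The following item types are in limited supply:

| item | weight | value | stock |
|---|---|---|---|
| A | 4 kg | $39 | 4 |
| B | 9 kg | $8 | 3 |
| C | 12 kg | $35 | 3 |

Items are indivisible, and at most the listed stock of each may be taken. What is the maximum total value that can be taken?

Top feasible selections:
- 4×A + 2×C: weight 40, value 226
- 3×A + 3×C: weight 48, value 222
- 4×A + 2×B + 1×C: weight 46, value 207
Best: $226.

$226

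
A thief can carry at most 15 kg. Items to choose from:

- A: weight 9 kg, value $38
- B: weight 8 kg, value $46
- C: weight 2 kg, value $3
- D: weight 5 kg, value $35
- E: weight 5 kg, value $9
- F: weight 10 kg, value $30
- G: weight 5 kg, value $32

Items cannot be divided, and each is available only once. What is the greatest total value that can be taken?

$84

This is a 0/1 knapsack; check combinations near the capacity.
- B+C+D: weight 8+2+5=15, value 46+3+35=84
- B+D: weight 8+5=13, value 46+35=81
- B+C+G: weight 8+2+5=15, value 46+3+32=81
Best: $84.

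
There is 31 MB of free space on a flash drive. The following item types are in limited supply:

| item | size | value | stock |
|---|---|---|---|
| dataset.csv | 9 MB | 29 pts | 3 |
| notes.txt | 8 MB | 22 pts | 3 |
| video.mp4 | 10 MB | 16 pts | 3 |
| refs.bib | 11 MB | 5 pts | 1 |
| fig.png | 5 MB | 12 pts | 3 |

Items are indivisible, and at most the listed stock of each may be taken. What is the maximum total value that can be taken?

92 pts

Top feasible selections:
- 2×dataset.csv + 1×notes.txt + 1×fig.png: size 31, value 92
- 3×dataset.csv: size 27, value 87
Best: 92 pts.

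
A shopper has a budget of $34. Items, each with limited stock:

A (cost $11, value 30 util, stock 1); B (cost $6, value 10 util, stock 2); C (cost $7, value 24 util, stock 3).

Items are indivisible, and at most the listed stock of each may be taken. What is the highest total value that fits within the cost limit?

Top feasible selections:
- 1×A + 3×C: cost 32, value 102
- 2×B + 3×C: cost 33, value 92
- 1×A + 1×B + 2×C: cost 31, value 88
Best: 102 util.

102 util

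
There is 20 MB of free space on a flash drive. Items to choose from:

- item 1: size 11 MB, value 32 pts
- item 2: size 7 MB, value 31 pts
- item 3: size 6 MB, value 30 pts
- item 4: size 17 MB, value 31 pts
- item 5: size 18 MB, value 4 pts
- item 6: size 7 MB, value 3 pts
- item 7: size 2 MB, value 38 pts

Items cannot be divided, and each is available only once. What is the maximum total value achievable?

101 pts

Check high-value combinations within 20 MB:
- item 1+item 2+item 7: size 11+7+2=20, value 32+31+38=101
- item 1+item 3+item 7: size 11+6+2=19, value 32+30+38=100
- item 2+item 3+item 7: size 7+6+2=15, value 31+30+38=99
- item 1+item 6+item 7: size 11+7+2=20, value 32+3+38=73
Best: 101 pts.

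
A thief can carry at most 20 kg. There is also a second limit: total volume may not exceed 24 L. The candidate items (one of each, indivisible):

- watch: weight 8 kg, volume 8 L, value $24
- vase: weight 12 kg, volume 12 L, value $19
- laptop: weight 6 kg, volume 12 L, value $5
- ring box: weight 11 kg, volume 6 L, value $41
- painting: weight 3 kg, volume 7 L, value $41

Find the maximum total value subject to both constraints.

Feasible sets respecting both limits:
- ring box+painting: weight 14, volume 13, value 82
- watch+ring box: weight 19, volume 14, value 65
- watch+painting: weight 11, volume 15, value 65
- vase+painting: weight 15, volume 19, value 60
Best: $82.

$82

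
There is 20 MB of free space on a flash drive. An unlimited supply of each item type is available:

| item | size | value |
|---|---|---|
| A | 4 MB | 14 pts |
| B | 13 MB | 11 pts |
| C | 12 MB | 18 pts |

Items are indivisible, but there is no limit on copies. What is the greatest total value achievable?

Best value-per-unit is A at 14/4, and filling with it alone uses size 5×4=20. No mix of the others beats 5×14 = 70.

70 pts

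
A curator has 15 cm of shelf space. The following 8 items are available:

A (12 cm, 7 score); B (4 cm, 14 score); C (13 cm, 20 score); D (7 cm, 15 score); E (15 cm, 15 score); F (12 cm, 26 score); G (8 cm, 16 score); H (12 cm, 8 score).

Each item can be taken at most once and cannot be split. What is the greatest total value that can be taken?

31 score

Check high-value combinations within 15 cm:
- D+G: length 7+8=15, value 15+16=31
- B+G: length 4+8=12, value 14+16=30
- B+D: length 4+7=11, value 14+15=29
Best: 31 score.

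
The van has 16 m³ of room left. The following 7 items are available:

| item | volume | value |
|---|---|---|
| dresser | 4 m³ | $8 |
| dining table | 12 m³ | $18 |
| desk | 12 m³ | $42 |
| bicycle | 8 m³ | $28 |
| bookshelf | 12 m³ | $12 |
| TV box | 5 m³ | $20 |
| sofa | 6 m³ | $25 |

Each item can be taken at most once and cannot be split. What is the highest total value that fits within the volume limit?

$53

Check high-value combinations within 16 m³:
- bicycle+sofa: volume 8+6=14, value 28+25=53
- dresser+TV box+sofa: volume 4+5+6=15, value 8+20+25=53
- dresser+desk: volume 4+12=16, value 8+42=50
- bicycle+TV box: volume 8+5=13, value 28+20=48
Best: $53.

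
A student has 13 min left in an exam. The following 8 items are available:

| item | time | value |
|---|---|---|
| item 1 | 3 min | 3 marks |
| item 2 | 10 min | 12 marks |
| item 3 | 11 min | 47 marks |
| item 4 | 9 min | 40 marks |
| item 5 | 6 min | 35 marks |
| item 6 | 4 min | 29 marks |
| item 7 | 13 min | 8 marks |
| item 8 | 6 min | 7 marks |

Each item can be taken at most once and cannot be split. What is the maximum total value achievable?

69 marks

This is a 0/1 knapsack; check combinations near the capacity.
- item 4+item 6: time 9+4=13, value 40+29=69
- item 1+item 5+item 6: time 3+6+4=13, value 3+35+29=67
- item 5+item 6: time 6+4=10, value 35+29=64
- item 3: time 11, value 47
Best: 69 marks.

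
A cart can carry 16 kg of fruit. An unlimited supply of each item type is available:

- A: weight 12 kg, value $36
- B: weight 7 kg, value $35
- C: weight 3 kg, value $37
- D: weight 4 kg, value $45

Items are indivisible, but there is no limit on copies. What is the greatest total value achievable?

$193

Best value-per-unit is C at 37/3; filling with it alone gives 5×37 = 185.
Optimal mix: 4×C + 1×D → weight 16, value 193.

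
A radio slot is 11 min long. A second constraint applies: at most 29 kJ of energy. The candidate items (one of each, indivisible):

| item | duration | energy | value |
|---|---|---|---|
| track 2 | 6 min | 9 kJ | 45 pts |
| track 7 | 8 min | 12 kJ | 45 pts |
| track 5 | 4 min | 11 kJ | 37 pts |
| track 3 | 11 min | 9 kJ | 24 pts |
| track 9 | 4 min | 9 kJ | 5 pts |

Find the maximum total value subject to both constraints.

Feasible sets respecting both limits:
- track 2+track 5: duration 10, energy 20, value 82
- track 2+track 9: duration 10, energy 18, value 50
- track 2: duration 6, energy 9, value 45
- track 7: duration 8, energy 12, value 45
Best: 82 pts.

82 pts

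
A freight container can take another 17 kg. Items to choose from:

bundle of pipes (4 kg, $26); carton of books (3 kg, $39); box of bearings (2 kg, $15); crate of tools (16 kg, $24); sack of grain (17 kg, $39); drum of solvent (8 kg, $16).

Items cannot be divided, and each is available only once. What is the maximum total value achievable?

$96

This is a 0/1 knapsack; check combinations near the capacity.
- bundle of pipes+carton of books+box of bearings+drum of solvent: weight 4+3+2+8=17, value 26+39+15+16=96
- bundle of pipes+carton of books+drum of solvent: weight 4+3+8=15, value 26+39+16=81
- bundle of pipes+carton of books+box of bearings: weight 4+3+2=9, value 26+39+15=80
- carton of books+box of bearings+drum of solvent: weight 3+2+8=13, value 39+15+16=70
Best: $96.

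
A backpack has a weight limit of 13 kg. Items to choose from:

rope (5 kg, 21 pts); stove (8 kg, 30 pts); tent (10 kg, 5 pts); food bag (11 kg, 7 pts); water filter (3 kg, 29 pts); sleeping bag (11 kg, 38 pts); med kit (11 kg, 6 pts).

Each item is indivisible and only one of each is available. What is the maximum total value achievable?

Check high-value combinations within 13 kg:
- stove+water filter: weight 8+3=11, value 30+29=59
- rope+stove: weight 5+8=13, value 21+30=51
- rope+water filter: weight 5+3=8, value 21+29=50
Best: 59 pts.

59 pts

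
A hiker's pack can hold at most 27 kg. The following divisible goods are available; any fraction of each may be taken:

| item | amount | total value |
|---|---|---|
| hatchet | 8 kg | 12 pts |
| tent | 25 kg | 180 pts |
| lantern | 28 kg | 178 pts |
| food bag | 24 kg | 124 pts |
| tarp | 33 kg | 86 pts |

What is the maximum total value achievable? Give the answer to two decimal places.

192.71

Take in order of value per unit:
- tent (180/25 per unit): all 25 → value 180, running total 180.00
- lantern (178/28 per unit): 2 of 28 → value 2×178/28 = 12.7143, running total 192.71
Total 192.71.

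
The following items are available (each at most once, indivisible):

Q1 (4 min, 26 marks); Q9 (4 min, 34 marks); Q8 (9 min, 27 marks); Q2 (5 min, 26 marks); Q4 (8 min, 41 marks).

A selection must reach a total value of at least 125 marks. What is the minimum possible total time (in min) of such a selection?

21

Subsets with value ≥ 125, sorted by total time:
- Q1+Q9+Q2+Q4: time 21, value 127
- Q1+Q9+Q8+Q4: time 25, value 128
- Q9+Q8+Q2+Q4: time 26, value 128
- Q1+Q9+Q8+Q2+Q4: time 30, value 154
Minimum time: 21 min.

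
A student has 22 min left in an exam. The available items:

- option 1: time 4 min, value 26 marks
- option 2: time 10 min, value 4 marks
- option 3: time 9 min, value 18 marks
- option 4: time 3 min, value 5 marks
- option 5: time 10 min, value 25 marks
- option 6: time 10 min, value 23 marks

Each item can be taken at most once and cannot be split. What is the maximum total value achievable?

56 marks

Check high-value combinations within 22 min:
- option 1+option 4+option 5: time 4+3+10=17, value 26+5+25=56
- option 1+option 4+option 6: time 4+3+10=17, value 26+5+23=54
- option 1+option 5: time 4+10=14, value 26+25=51
- option 1+option 6: time 4+10=14, value 26+23=49
- option 1+option 3+option 4: time 4+9+3=16, value 26+18+5=49
Best: 56 marks.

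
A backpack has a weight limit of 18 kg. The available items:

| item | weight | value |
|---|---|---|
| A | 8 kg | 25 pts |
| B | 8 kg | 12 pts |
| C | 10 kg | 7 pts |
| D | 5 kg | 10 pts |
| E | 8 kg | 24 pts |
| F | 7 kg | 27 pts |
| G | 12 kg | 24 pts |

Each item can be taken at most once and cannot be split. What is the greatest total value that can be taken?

52 pts

Check high-value combinations within 18 kg:
- A+F: weight 8+7=15, value 25+27=52
- E+F: weight 8+7=15, value 24+27=51
- A+E: weight 8+8=16, value 25+24=49
Best: 52 pts.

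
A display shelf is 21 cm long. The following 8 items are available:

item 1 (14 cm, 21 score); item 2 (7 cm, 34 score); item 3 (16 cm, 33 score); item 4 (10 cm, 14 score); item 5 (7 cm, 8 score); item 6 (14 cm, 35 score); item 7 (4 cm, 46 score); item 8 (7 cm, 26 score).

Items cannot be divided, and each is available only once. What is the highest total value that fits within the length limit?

Check high-value combinations within 21 cm:
- item 2+item 7+item 8: length 7+4+7=18, value 34+46+26=106
- item 2+item 4+item 7: length 7+10+4=21, value 34+14+46=94
- item 2+item 5+item 7: length 7+7+4=18, value 34+8+46=88
- item 4+item 7+item 8: length 10+4+7=21, value 14+46+26=86
- item 6+item 7: length 14+4=18, value 35+46=81
Best: 106 score.

106 score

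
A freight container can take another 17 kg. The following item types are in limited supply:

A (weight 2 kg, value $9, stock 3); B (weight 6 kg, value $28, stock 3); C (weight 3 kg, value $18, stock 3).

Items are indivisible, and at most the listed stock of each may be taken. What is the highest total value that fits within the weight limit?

$91

Best selections within weight 17 and stock limits:
- 1×A + 1×B + 3×C: weight 17, value 91
- 1×A + 2×B + 1×C: weight 17, value 83
- 1×B + 3×C: weight 15, value 82
- 2×A + 1×B + 2×C: weight 16, value 82
Best: $91.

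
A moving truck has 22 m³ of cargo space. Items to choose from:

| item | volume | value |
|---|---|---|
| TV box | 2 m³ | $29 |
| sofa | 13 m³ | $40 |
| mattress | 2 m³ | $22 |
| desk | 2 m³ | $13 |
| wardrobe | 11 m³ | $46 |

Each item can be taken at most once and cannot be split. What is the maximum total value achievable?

$110

Check high-value combinations within 22 m³:
- TV box+mattress+desk+wardrobe: volume 2+2+2+11=17, value 29+22+13+46=110
- TV box+sofa+mattress+desk: volume 2+13+2+2=19, value 29+40+22+13=104
- TV box+mattress+wardrobe: volume 2+2+11=15, value 29+22+46=97
Best: $110.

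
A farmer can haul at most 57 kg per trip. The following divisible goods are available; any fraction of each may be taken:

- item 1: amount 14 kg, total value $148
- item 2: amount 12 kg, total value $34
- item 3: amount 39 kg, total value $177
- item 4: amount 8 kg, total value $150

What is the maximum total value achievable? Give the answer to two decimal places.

456.85

Take in order of value per unit:
- item 4 (150/8 per unit): all 8 → value 150, running total 150.00
- item 1 (148/14 per unit): all 14 → value 148, running total 298.00
- item 3 (177/39 per unit): 35 of 39 → value 35×177/39 = 158.8462, running total 456.85
Total 456.85.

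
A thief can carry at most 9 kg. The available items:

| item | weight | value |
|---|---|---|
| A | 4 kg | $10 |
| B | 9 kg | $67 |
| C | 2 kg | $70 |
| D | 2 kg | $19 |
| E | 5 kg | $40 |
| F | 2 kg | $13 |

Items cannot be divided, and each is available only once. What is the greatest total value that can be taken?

$129

This is a 0/1 knapsack; check combinations near the capacity.
- C+D+E: weight 2+2+5=9, value 70+19+40=129
- C+E+F: weight 2+5+2=9, value 70+40+13=123
- C+E: weight 2+5=7, value 70+40=110
- C+D+F: weight 2+2+2=6, value 70+19+13=102
Best: $129.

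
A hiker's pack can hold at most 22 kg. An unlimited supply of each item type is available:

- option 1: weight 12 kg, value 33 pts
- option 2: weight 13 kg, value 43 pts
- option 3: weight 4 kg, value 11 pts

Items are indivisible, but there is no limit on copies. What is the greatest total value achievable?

65 pts

Best value-per-unit is option 2 at 43/13; filling with it alone gives 1×43 = 43.
Optimal mix: 1×option 2 + 2×option 3 → weight 21, value 65.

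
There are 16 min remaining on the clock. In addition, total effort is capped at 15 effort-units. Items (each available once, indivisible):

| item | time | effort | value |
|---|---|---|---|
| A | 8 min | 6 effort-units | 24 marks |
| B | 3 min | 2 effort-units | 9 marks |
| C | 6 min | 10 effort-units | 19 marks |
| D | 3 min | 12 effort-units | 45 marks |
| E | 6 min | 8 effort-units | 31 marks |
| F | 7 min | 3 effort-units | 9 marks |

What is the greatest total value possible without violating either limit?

55 marks

Feasible sets respecting both limits:
- A+E: time 14, effort 14, value 55
- B+D: time 6, effort 14, value 54
- D+F: time 10, effort 15, value 54
- B+E+F: time 16, effort 13, value 49
Best: 55 marks.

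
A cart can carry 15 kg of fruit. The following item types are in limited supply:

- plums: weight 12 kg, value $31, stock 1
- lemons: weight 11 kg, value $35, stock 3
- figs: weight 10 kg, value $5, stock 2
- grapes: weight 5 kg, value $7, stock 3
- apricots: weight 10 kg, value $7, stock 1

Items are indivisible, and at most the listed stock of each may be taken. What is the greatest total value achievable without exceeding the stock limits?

$35

Best selections within weight 15 and stock limits:
- 1×lemons: weight 11, value 35
- 1×plums: weight 12, value 31
- 3×grapes: weight 15, value 21
Best: $35.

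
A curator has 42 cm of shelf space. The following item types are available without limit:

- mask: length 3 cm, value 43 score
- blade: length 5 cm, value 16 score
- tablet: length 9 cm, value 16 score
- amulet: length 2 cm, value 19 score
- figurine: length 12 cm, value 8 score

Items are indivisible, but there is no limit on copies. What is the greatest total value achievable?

Best value-per-unit is mask at 43/3, and filling with it alone uses length 14×3=42. No mix of the others beats 14×43 = 602.

602 score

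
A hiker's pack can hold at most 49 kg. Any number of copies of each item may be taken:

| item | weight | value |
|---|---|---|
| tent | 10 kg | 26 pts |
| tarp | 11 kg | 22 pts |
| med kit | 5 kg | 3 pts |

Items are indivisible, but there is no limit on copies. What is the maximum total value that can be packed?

107 pts

Best value-per-unit is tent at 26/10; filling with it alone gives 4×26 = 104.
Optimal mix: 4×tent + 1×med kit → weight 45, value 107.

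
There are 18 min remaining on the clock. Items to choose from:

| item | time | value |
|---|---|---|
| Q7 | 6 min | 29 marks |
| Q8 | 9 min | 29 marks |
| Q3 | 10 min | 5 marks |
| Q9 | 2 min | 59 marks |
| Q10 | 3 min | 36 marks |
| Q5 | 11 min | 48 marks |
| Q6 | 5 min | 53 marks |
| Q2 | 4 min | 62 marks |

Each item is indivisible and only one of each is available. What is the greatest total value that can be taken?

210 marks

Check high-value combinations within 18 min:
- Q9+Q10+Q6+Q2: time 2+3+5+4=14, value 59+36+53+62=210
- Q7+Q9+Q6+Q2: time 6+2+5+4=17, value 29+59+53+62=203
- Q7+Q9+Q10+Q2: time 6+2+3+4=15, value 29+59+36+62=186
Best: 210 marks.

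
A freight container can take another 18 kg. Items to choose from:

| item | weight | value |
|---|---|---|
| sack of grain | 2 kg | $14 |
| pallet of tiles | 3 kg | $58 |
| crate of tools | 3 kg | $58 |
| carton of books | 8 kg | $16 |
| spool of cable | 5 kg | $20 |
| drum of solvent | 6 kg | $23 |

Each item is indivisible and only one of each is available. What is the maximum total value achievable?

$159

Check high-value combinations within 18 kg:
- pallet of tiles+crate of tools+spool of cable+drum of solvent: weight 3+3+5+6=17, value 58+58+20+23=159
- sack of grain+pallet of tiles+crate of tools+drum of solvent: weight 2+3+3+6=14, value 14+58+58+23=153
- sack of grain+pallet of tiles+crate of tools+spool of cable: weight 2+3+3+5=13, value 14+58+58+20=150
Best: $159.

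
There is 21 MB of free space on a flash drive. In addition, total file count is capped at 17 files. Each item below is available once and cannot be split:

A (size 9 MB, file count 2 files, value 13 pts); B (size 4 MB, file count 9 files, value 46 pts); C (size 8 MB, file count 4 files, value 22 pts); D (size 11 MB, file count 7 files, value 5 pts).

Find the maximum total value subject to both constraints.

Feasible sets respecting both limits:
- A+B+C: size 21, file count 15, value 81
- B+C: size 12, file count 13, value 68
- A+B: size 13, file count 11, value 59
- B+D: size 15, file count 16, value 51
Best: 81 pts.

81 pts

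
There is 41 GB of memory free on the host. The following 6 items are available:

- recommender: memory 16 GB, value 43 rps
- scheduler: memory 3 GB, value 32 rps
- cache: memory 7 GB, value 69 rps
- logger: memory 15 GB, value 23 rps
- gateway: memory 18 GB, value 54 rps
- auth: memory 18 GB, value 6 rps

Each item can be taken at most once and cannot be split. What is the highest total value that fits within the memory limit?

Check high-value combinations within 41 GB:
- recommender+scheduler+cache+logger: memory 16+3+7+15=41, value 43+32+69+23=167
- recommender+cache+gateway: memory 16+7+18=41, value 43+69+54=166
- scheduler+cache+gateway: memory 3+7+18=28, value 32+69+54=155
- cache+logger+gateway: memory 7+15+18=40, value 69+23+54=146
Best: 167 rps.

167 rps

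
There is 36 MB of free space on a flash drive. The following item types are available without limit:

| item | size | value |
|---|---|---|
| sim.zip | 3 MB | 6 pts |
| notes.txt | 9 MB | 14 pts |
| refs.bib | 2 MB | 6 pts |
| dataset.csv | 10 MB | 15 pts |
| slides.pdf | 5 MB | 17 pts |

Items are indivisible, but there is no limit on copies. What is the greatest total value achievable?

Best value-per-unit is slides.pdf at 17/5; filling with it alone gives 7×17 = 119.
Optimal mix: 3×refs.bib + 6×slides.pdf → size 36, value 120.

120 pts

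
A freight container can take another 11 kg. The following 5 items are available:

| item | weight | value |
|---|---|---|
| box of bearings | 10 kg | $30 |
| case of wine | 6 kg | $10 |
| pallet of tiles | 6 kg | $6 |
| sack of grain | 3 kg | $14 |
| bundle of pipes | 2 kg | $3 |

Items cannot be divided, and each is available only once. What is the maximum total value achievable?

$30

This is a 0/1 knapsack; check combinations near the capacity.
- box of bearings: weight 10, value 30
- case of wine+sack of grain+bundle of pipes: weight 6+3+2=11, value 10+14+3=27
- case of wine+sack of grain: weight 6+3=9, value 10+14=24
- pallet of tiles+sack of grain+bundle of pipes: weight 6+3+2=11, value 6+14+3=23
- pallet of tiles+sack of grain: weight 6+3=9, value 6+14=20
Best: $30.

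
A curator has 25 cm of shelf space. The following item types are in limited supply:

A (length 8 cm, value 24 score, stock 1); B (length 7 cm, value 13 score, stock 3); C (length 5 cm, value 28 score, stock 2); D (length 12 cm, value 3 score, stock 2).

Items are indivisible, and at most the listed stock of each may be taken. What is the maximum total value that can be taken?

93 score

Top feasible selections:
- 1×A + 1×B + 2×C: length 25, value 93
- 2×B + 2×C: length 24, value 82
- 1×A + 2×C: length 18, value 80
- 1×B + 2×C: length 17, value 69
Best: 93 score.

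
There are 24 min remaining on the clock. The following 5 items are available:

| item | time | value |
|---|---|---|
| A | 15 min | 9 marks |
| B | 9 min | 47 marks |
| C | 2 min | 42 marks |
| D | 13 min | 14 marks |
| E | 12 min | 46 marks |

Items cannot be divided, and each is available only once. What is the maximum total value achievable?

This is a 0/1 knapsack; check combinations near the capacity.
- B+C+E: time 9+2+12=23, value 47+42+46=135
- B+C+D: time 9+2+13=24, value 47+42+14=103
- B+E: time 9+12=21, value 47+46=93
- B+C: time 9+2=11, value 47+42=89
- C+E: time 2+12=14, value 42+46=88
Best: 135 marks.

135 marks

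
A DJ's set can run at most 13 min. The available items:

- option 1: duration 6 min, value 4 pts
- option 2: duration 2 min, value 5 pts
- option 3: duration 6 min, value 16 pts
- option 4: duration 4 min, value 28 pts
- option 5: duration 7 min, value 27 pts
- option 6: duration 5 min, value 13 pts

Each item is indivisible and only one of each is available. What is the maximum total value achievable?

Check high-value combinations within 13 min:
- option 2+option 4+option 5: duration 2+4+7=13, value 5+28+27=60
- option 4+option 5: duration 4+7=11, value 28+27=55
- option 2+option 3+option 4: duration 2+6+4=12, value 5+16+28=49
- option 2+option 4+option 6: duration 2+4+5=11, value 5+28+13=46
Best: 60 pts.

60 pts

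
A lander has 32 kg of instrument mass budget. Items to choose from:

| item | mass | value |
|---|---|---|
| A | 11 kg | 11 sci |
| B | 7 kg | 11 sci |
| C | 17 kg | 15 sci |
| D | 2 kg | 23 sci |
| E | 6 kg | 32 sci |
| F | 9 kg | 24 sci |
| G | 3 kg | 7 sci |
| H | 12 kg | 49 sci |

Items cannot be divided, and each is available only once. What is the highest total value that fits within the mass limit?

135 sci

Check high-value combinations within 32 kg:
- D+E+F+G+H: mass 2+6+9+3+12=32, value 23+32+24+7+49=135
- D+E+F+H: mass 2+6+9+12=29, value 23+32+24+49=128
- B+D+E+G+H: mass 7+2+6+3+12=30, value 11+23+32+7+49=122
- B+D+E+H: mass 7+2+6+12=27, value 11+23+32+49=115
- A+D+E+H: mass 11+2+6+12=31, value 11+23+32+49=115
Best: 135 sci.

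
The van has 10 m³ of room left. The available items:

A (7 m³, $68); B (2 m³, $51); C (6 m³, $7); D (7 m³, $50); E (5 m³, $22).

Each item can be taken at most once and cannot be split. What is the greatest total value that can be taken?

Check high-value combinations within 10 m³:
- A+B: volume 7+2=9, value 68+51=119
- B+D: volume 2+7=9, value 51+50=101
- B+E: volume 2+5=7, value 51+22=73
- A: volume 7, value 68
- B+C: volume 2+6=8, value 51+7=58
Best: $119.

$119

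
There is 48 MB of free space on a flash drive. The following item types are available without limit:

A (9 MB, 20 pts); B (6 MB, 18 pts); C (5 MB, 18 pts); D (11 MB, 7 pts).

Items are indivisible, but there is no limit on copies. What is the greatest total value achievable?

Best value-per-unit is C at 18/5; filling with it alone gives 9×18 = 162.
Optimal mix: 3×B + 6×C → size 48, value 162.

162 pts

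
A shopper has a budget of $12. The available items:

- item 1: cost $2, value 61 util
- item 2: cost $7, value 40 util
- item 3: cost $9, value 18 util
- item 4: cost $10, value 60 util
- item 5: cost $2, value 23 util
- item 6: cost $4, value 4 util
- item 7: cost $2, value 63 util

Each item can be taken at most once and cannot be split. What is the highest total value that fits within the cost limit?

164 util

Check high-value combinations within $12:
- item 1+item 2+item 7: cost 2+7+2=11, value 61+40+63=164
- item 1+item 5+item 6+item 7: cost 2+2+4+2=10, value 61+23+4+63=151
- item 1+item 5+item 7: cost 2+2+2=6, value 61+23+63=147
- item 1+item 6+item 7: cost 2+4+2=8, value 61+4+63=128
Best: 164 util.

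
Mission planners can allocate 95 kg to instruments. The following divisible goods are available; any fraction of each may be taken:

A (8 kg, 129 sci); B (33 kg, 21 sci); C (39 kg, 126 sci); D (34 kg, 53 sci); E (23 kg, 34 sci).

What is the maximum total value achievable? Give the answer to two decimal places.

328.70

Take in order of value per unit:
- A (129/8 per unit): all 8 → value 129, running total 129.00
- C (126/39 per unit): all 39 → value 126, running total 255.00
- D (53/34 per unit): all 34 → value 53, running total 308.00
- E (34/23 per unit): 14 of 23 → value 14×34/23 = 20.6957, running total 328.70
Total 328.70.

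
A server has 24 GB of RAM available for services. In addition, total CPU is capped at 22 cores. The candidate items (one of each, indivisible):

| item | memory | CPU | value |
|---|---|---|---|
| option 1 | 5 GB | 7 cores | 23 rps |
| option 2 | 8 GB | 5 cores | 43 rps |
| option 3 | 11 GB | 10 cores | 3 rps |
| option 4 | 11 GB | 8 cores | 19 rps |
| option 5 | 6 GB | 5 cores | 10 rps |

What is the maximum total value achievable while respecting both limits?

85 rps

Feasible sets respecting both limits:
- option 1+option 2+option 4: memory 24, CPU 20, value 85
- option 1+option 2+option 5: memory 19, CPU 17, value 76
- option 1+option 2+option 3: memory 24, CPU 22, value 69
- option 1+option 2: memory 13, CPU 12, value 66
Best: 85 rps.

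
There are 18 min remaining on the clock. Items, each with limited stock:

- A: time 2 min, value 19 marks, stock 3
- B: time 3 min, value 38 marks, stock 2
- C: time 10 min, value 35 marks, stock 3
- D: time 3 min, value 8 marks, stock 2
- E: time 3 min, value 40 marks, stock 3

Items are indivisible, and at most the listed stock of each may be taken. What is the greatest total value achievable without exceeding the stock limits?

Best selections within time 18 and stock limits:
- 1×A + 2×B + 3×E: time 17, value 215
- 3×A + 1×B + 3×E: time 18, value 215
Best: 215 marks.

215 marks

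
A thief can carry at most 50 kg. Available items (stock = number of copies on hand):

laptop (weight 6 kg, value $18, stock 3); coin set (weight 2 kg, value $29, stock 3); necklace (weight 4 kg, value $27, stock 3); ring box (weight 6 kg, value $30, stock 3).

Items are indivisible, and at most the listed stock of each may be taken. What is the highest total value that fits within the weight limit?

$294

Top feasible selections:
- 2×laptop + 3×coin set + 3×necklace + 3×ring box: weight 48, value 294
- 3×laptop + 3×coin set + 2×necklace + 3×ring box: weight 50, value 285
Best: $294.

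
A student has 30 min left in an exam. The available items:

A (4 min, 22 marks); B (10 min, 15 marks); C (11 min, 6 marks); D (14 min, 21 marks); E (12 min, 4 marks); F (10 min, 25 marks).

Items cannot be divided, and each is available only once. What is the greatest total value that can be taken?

68 marks

This is a 0/1 knapsack; check combinations near the capacity.
- A+D+F: time 4+14+10=28, value 22+21+25=68
- A+B+F: time 4+10+10=24, value 22+15+25=62
- A+B+D: time 4+10+14=28, value 22+15+21=58
Best: 68 marks.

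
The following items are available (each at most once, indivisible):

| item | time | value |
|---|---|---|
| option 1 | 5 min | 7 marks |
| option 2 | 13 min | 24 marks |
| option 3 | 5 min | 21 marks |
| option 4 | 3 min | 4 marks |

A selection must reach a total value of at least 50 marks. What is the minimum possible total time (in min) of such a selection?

Subsets with value ≥ 50, sorted by total time:
- option 1+option 2+option 3: time 23, value 52
- option 1+option 2+option 3+option 4: time 26, value 56
Minimum time: 23 min.

23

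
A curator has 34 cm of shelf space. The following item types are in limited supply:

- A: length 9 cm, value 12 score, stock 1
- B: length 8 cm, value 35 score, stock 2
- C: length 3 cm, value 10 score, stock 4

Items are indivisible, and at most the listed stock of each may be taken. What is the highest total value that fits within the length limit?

Best selections within length 34 and stock limits:
- 1×A + 2×B + 3×C: length 34, value 112
- 2×B + 4×C: length 28, value 110
Best: 112 score.

112 score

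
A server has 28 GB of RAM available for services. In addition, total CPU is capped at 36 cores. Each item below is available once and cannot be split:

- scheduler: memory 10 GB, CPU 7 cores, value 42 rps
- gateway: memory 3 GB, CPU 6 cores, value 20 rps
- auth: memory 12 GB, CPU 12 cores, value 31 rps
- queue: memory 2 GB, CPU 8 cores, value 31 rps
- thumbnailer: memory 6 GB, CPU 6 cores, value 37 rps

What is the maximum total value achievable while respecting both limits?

Feasible sets respecting both limits:
- scheduler+gateway+queue+thumbnailer: memory 21, CPU 27, value 130
- scheduler+gateway+auth+queue: memory 27, CPU 33, value 124
- gateway+auth+queue+thumbnailer: memory 23, CPU 32, value 119
- scheduler+auth+thumbnailer: memory 28, CPU 25, value 110
Best: 130 rps.

130 rps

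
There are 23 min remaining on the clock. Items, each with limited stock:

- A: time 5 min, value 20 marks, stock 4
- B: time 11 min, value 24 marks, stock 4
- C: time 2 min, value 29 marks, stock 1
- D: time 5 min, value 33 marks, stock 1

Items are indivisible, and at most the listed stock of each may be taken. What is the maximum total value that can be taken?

Best selections within time 23 and stock limits:
- 3×A + 1×C + 1×D: time 22, value 122
- 4×A + 1×C: time 22, value 109
Best: 122 marks.

122 marks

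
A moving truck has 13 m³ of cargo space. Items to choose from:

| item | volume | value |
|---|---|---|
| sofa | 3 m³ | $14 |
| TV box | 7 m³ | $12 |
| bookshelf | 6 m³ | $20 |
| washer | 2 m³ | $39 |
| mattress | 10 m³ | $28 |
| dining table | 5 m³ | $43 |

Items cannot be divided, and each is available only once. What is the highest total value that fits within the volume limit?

$102

Check high-value combinations within 13 m³:
- bookshelf+washer+dining table: volume 6+2+5=13, value 20+39+43=102
- sofa+washer+dining table: volume 3+2+5=10, value 14+39+43=96
- washer+dining table: volume 2+5=7, value 39+43=82
Best: $102.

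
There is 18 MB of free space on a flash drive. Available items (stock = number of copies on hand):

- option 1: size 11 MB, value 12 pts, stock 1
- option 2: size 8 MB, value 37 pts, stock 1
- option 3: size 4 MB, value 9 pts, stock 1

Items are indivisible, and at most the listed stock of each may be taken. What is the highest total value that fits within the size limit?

Top feasible selections:
- 1×option 2 + 1×option 3: size 12, value 46
- 1×option 2: size 8, value 37
- 1×option 1 + 1×option 3: size 15, value 21
Best: 46 pts.

46 pts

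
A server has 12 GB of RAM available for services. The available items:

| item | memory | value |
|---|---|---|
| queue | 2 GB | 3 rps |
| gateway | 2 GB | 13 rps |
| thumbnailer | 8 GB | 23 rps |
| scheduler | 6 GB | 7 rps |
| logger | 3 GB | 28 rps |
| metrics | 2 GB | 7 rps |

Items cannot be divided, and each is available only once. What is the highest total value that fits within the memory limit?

This is a 0/1 knapsack; check combinations near the capacity.
- queue+gateway+logger+metrics: memory 2+2+3+2=9, value 3+13+28+7=51
- thumbnailer+logger: memory 8+3=11, value 23+28=51
- gateway+logger+metrics: memory 2+3+2=7, value 13+28+7=48
Best: 51 rps.

51 rps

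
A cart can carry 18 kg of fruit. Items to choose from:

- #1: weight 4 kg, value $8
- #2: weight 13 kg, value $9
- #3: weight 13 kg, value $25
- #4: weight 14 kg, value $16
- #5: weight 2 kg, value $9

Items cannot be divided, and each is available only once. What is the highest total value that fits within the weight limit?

Check high-value combinations within 18 kg:
- #3+#5: weight 13+2=15, value 25+9=34
- #1+#3: weight 4+13=17, value 8+25=33
- #3: weight 13, value 25
- #4+#5: weight 14+2=16, value 16+9=25
Best: $34.

$34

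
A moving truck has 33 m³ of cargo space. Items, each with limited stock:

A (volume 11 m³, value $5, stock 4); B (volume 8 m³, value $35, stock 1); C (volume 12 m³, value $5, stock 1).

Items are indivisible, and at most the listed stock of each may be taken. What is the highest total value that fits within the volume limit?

Top feasible selections:
- 2×A + 1×B: volume 30, value 45
- 1×A + 1×B + 1×C: volume 31, value 45
- 1×A + 1×B: volume 19, value 40
- 1×B + 1×C: volume 20, value 40
Best: $45.

$45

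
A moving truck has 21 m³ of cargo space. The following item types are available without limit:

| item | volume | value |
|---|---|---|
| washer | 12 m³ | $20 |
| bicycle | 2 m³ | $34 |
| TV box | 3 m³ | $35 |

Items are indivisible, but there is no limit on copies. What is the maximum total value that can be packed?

Best value-per-unit is bicycle at 34/2; filling with it alone gives 10×34 = 340.
Optimal mix: 9×bicycle + 1×TV box → volume 21, value 341.

$341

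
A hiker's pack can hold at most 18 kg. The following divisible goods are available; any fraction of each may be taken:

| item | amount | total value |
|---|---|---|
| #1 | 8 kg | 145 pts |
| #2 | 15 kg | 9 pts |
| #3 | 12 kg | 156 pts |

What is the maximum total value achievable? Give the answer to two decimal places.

Take in order of value per unit:
- #1 (145/8 per unit): all 8 → value 145, running total 145.00
- #3 (156/12 per unit): 10 of 12 → value 10×156/12 = 130.0000, running total 275.00
Total 275.00.

275.00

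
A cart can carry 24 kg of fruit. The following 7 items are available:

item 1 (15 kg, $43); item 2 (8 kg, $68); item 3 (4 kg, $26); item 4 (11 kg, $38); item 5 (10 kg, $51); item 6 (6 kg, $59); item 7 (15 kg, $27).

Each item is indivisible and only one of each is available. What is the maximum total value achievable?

This is a 0/1 knapsack; check combinations near the capacity.
- item 2+item 5+item 6: weight 8+10+6=24, value 68+51+59=178
- item 2+item 3+item 6: weight 8+4+6=18, value 68+26+59=153
- item 2+item 3+item 5: weight 8+4+10=22, value 68+26+51=145
- item 3+item 5+item 6: weight 4+10+6=20, value 26+51+59=136
- item 2+item 3+item 4: weight 8+4+11=23, value 68+26+38=132
Best: $178.

$178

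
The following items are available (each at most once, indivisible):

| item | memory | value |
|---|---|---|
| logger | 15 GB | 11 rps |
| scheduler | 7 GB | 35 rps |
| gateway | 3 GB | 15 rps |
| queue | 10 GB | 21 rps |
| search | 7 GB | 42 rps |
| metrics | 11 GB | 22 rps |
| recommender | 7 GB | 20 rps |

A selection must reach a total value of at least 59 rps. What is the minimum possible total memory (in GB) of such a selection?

Subsets with value ≥ 59, sorted by total memory:
- scheduler+search: memory 14, value 77
- search+recommender: memory 14, value 62
- scheduler+gateway+search: memory 17, value 92
Minimum memory: 14 GB.

14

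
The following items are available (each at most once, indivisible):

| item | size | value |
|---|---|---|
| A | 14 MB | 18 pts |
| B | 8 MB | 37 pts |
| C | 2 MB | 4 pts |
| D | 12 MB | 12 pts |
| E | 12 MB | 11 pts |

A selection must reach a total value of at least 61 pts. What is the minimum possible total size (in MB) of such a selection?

Subsets with value ≥ 61, sorted by total size:
- A+B+D: size 34, value 67
- A+B+E: size 34, value 66
- B+C+D+E: size 34, value 64
Minimum size: 34 MB.

34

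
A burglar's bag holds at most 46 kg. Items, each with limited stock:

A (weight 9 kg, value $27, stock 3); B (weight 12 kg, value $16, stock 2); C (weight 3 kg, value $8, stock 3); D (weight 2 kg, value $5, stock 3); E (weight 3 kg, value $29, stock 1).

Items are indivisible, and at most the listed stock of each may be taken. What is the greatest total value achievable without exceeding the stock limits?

$149

Top feasible selections:
- 3×A + 3×C + 3×D + 1×E: weight 45, value 149
- 3×A + 3×C + 2×D + 1×E: weight 43, value 144
Best: $149.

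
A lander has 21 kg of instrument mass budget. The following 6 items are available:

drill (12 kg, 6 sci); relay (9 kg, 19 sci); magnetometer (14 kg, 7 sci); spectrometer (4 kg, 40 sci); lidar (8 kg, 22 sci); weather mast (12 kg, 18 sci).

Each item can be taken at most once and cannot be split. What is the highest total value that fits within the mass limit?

This is a 0/1 knapsack; check combinations near the capacity.
- relay+spectrometer+lidar: mass 9+4+8=21, value 19+40+22=81
- spectrometer+lidar: mass 4+8=12, value 40+22=62
- relay+spectrometer: mass 9+4=13, value 19+40=59
- spectrometer+weather mast: mass 4+12=16, value 40+18=58
Best: 81 sci.

81 sci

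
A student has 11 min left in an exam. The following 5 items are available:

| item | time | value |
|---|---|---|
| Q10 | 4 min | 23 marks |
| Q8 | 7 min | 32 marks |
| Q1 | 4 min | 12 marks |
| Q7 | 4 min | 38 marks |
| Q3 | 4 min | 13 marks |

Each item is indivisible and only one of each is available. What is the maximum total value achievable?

Check high-value combinations within 11 min:
- Q8+Q7: time 7+4=11, value 32+38=70
- Q10+Q7: time 4+4=8, value 23+38=61
- Q10+Q8: time 4+7=11, value 23+32=55
- Q7+Q3: time 4+4=8, value 38+13=51
Best: 70 marks.

70 marks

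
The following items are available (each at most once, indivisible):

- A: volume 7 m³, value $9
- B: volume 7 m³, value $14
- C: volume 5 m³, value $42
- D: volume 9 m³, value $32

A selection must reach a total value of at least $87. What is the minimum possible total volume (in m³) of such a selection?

21

Subsets with value ≥ 87, sorted by total volume:
- B+C+D: volume 21, value 88
- A+B+C+D: volume 28, value 97
Minimum volume: 21 m³.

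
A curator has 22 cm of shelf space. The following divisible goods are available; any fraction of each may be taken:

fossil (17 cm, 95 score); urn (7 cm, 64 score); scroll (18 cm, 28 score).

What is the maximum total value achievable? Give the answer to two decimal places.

147.82

Take in order of value per unit:
- urn (64/7 per unit): all 7 → value 64, running total 64.00
- fossil (95/17 per unit): 15 of 17 → value 15×95/17 = 83.8235, running total 147.82
Total 147.82.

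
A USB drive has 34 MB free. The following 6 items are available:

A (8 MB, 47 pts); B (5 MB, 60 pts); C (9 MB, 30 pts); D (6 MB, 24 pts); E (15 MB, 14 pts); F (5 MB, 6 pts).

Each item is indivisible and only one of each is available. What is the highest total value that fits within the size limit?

167 pts

Check high-value combinations within 34 MB:
- A+B+C+D+F: size 8+5+9+6+5=33, value 47+60+30+24+6=167
- A+B+C+D: size 8+5+9+6=28, value 47+60+30+24=161
- A+B+D+E: size 8+5+6+15=34, value 47+60+24+14=145
- A+B+C+F: size 8+5+9+5=27, value 47+60+30+6=143
- A+B+C: size 8+5+9=22, value 47+60+30=137
Best: 167 pts.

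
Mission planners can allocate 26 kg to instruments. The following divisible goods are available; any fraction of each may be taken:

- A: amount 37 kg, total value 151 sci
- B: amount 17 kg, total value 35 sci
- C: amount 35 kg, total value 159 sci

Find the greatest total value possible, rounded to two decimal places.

Take in order of value per unit:
- C (159/35 per unit): 26 of 35 → value 26×159/35 = 118.1143, running total 118.11
Total 118.11.

118.11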